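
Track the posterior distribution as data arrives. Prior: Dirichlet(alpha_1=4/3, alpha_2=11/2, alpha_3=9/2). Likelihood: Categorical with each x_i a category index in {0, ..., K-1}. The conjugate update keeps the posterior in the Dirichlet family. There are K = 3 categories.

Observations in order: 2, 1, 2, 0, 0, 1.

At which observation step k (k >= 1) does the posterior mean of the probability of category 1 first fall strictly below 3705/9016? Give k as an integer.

k = 5

obs 1: x=2 → posterior Dirichlet(4/3, 11/2, 11/2)
obs 2: x=1 → posterior Dirichlet(4/3, 13/2, 11/2)
obs 3: x=2 → posterior Dirichlet(4/3, 13/2, 13/2)
obs 4: x=0 → posterior Dirichlet(7/3, 13/2, 13/2)
obs 5: x=0 → posterior Dirichlet(10/3, 13/2, 13/2)
obs 6: x=1 → posterior Dirichlet(10/3, 15/2, 13/2)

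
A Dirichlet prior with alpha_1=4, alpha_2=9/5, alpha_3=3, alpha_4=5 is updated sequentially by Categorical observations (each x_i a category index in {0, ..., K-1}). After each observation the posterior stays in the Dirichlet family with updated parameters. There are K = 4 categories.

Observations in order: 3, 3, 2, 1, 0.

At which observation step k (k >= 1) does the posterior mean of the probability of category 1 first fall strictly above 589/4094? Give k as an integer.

k = 4

obs 1: x=3 → posterior Dirichlet(4, 9/5, 3, 6)
obs 2: x=3 → posterior Dirichlet(4, 9/5, 3, 7)
obs 3: x=2 → posterior Dirichlet(4, 9/5, 4, 7)
obs 4: x=1 → posterior Dirichlet(4, 14/5, 4, 7)
obs 5: x=0 → posterior Dirichlet(5, 14/5, 4, 7)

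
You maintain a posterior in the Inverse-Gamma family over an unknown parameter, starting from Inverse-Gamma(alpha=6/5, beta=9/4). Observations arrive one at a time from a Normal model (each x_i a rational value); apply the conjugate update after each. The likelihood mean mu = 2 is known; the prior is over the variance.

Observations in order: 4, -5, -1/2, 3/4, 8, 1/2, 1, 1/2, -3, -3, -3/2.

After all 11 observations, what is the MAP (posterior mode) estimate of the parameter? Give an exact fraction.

13525/1232

obs 1: x=4 → posterior Inverse-Gamma(17/10, 17/4)
obs 2: x=-5 → posterior Inverse-Gamma(11/5, 115/4)
obs 3: x=-1/2 → posterior Inverse-Gamma(27/10, 255/8)
obs 4: x=3/4 → posterior Inverse-Gamma(16/5, 1045/32)
obs 5: x=8 → posterior Inverse-Gamma(37/10, 1621/32)
obs 6: x=1/2 → posterior Inverse-Gamma(21/5, 1657/32)
obs 7: x=1 → posterior Inverse-Gamma(47/10, 1673/32)
obs 8: x=1/2 → posterior Inverse-Gamma(26/5, 1709/32)
obs 9: x=-3 → posterior Inverse-Gamma(57/10, 2109/32)
obs 10: x=-3 → posterior Inverse-Gamma(31/5, 2509/32)
obs 11: x=-3/2 → posterior Inverse-Gamma(67/10, 2705/32)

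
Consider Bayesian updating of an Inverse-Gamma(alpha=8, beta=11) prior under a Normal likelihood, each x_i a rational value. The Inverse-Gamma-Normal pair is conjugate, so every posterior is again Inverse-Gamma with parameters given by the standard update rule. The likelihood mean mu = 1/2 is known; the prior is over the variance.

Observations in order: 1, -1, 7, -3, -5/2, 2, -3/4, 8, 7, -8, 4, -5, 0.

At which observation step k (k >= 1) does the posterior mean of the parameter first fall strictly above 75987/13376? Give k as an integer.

k = 8

obs 1: x=1 → posterior Inverse-Gamma(17/2, 89/8)
obs 2: x=-1 → posterior Inverse-Gamma(9, 49/4)
obs 3: x=7 → posterior Inverse-Gamma(19/2, 267/8)
obs 4: x=-3 → posterior Inverse-Gamma(10, 79/2)
obs 5: x=-5/2 → posterior Inverse-Gamma(21/2, 44)
obs 6: x=2 → posterior Inverse-Gamma(11, 361/8)
obs 7: x=-3/4 → posterior Inverse-Gamma(23/2, 1469/32)
obs 8: x=8 → posterior Inverse-Gamma(12, 2369/32)
obs 9: x=7 → posterior Inverse-Gamma(25/2, 3045/32)
obs 10: x=-8 → posterior Inverse-Gamma(13, 4201/32)
obs 11: x=4 → posterior Inverse-Gamma(27/2, 4397/32)
obs 12: x=-5 → posterior Inverse-Gamma(14, 4881/32)
obs 13: x=0 → posterior Inverse-Gamma(29/2, 4885/32)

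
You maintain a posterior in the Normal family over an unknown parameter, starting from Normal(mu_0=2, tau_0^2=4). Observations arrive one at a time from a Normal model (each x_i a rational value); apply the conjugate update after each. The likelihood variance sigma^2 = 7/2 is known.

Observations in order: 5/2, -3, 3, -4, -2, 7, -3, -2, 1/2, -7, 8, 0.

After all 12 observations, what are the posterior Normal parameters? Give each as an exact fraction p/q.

mu_0=14/103, tau_0^2=28/103

obs 1: x=5/2 → posterior Normal(34/15, 28/15)
obs 2: x=-3 → posterior Normal(10/23, 28/23)
obs 3: x=3 → posterior Normal(34/31, 28/31)
obs 4: x=-4 → posterior Normal(2/39, 28/39)
obs 5: x=-2 → posterior Normal(-14/47, 28/47)
obs 6: x=7 → posterior Normal(42/55, 28/55)
obs 7: x=-3 → posterior Normal(2/7, 4/9)
obs 8: x=-2 → posterior Normal(2/71, 28/71)
obs 9: x=1/2 → posterior Normal(6/79, 28/79)
obs 10: x=-7 → posterior Normal(-50/87, 28/87)
obs 11: x=8 → posterior Normal(14/95, 28/95)
obs 12: x=0 → posterior Normal(14/103, 28/103)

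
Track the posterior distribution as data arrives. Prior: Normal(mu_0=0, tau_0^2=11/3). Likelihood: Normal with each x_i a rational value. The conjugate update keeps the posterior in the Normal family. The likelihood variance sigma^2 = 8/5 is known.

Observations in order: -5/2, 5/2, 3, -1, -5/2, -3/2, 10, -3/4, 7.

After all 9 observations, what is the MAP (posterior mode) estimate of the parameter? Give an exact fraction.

1045/692

obs 1: x=-5/2 → posterior Normal(-275/158, 88/79)
obs 2: x=5/2 → posterior Normal(0, 44/67)
obs 3: x=3 → posterior Normal(55/63, 88/189)
obs 4: x=-1 → posterior Normal(55/122, 22/61)
obs 5: x=-5/2 → posterior Normal(-55/598, 88/299)
obs 6: x=-3/2 → posterior Normal(-55/177, 44/177)
obs 7: x=10 → posterior Normal(440/409, 88/409)
obs 8: x=-3/4 → posterior Normal(55/64, 11/58)
obs 9: x=7 → posterior Normal(1045/692, 88/519)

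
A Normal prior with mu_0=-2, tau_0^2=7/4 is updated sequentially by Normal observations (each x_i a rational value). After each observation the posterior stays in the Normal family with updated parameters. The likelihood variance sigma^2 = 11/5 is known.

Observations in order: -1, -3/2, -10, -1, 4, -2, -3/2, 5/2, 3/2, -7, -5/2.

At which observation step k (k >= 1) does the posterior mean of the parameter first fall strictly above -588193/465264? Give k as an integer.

k = 9

obs 1: x=-1 → posterior Normal(-123/79, 77/79)
obs 2: x=-3/2 → posterior Normal(-117/76, 77/114)
obs 3: x=-10 → posterior Normal(-1051/298, 77/149)
obs 4: x=-1 → posterior Normal(-1121/368, 77/184)
obs 5: x=4 → posterior Normal(-841/438, 77/219)
obs 6: x=-2 → posterior Normal(-981/508, 77/254)
obs 7: x=-3/2 → posterior Normal(-543/289, 77/289)
obs 8: x=5/2 → posterior Normal(-911/648, 77/324)
obs 9: x=3/2 → posterior Normal(-403/359, 77/359)
obs 10: x=-7 → posterior Normal(-324/197, 77/394)
obs 11: x=-5/2 → posterior Normal(-1471/858, 7/39)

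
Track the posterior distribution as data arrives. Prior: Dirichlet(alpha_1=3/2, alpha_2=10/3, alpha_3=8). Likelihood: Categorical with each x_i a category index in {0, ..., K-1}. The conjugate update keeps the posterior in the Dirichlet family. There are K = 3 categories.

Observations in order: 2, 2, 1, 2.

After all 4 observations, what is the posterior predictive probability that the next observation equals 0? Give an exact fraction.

obs 1: x=2 → posterior Dirichlet(3/2, 10/3, 9)
obs 2: x=2 → posterior Dirichlet(3/2, 10/3, 10)
obs 3: x=1 → posterior Dirichlet(3/2, 13/3, 10)
obs 4: x=2 → posterior Dirichlet(3/2, 13/3, 11)

9/101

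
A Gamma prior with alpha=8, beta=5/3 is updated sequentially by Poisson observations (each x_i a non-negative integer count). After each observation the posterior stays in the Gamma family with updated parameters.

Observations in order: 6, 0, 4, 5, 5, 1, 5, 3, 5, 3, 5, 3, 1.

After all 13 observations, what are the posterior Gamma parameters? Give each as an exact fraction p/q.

obs 1: x=6 → posterior Gamma(14, 8/3)
obs 2: x=0 → posterior Gamma(14, 11/3)
obs 3: x=4 → posterior Gamma(18, 14/3)
obs 4: x=5 → posterior Gamma(23, 17/3)
obs 5: x=5 → posterior Gamma(28, 20/3)
obs 6: x=1 → posterior Gamma(29, 23/3)
obs 7: x=5 → posterior Gamma(34, 26/3)
obs 8: x=3 → posterior Gamma(37, 29/3)
obs 9: x=5 → posterior Gamma(42, 32/3)
obs 10: x=3 → posterior Gamma(45, 35/3)
obs 11: x=5 → posterior Gamma(50, 38/3)
obs 12: x=3 → posterior Gamma(53, 41/3)
obs 13: x=1 → posterior Gamma(54, 44/3)

alpha=54, beta=44/3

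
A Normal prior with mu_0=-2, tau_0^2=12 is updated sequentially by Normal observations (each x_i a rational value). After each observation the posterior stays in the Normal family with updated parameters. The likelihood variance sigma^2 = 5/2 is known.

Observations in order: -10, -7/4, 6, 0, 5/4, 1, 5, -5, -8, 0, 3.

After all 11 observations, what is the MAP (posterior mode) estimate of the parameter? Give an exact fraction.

-214/269

obs 1: x=-10 → posterior Normal(-250/29, 60/29)
obs 2: x=-7/4 → posterior Normal(-292/53, 60/53)
obs 3: x=6 → posterior Normal(-148/77, 60/77)
obs 4: x=0 → posterior Normal(-148/101, 60/101)
obs 5: x=5/4 → posterior Normal(-118/125, 12/25)
obs 6: x=1 → posterior Normal(-94/149, 60/149)
obs 7: x=5 → posterior Normal(26/173, 60/173)
obs 8: x=-5 → posterior Normal(-94/197, 60/197)
obs 9: x=-8 → posterior Normal(-22/17, 60/221)
obs 10: x=0 → posterior Normal(-286/245, 12/49)
obs 11: x=3 → posterior Normal(-214/269, 60/269)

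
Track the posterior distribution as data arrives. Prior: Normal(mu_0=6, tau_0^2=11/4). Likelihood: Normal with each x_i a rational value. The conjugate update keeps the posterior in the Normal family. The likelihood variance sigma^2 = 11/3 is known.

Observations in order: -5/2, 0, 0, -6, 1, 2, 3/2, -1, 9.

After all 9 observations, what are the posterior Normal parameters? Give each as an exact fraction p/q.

obs 1: x=-5/2 → posterior Normal(33/14, 11/7)
obs 2: x=0 → posterior Normal(33/20, 11/10)
obs 3: x=0 → posterior Normal(33/26, 11/13)
obs 4: x=-6 → posterior Normal(-3/32, 11/16)
obs 5: x=1 → posterior Normal(3/38, 11/19)
obs 6: x=2 → posterior Normal(15/44, 1/2)
obs 7: x=3/2 → posterior Normal(12/25, 11/25)
obs 8: x=-1 → posterior Normal(9/28, 11/28)
obs 9: x=9 → posterior Normal(36/31, 11/31)

mu_0=36/31, tau_0^2=11/31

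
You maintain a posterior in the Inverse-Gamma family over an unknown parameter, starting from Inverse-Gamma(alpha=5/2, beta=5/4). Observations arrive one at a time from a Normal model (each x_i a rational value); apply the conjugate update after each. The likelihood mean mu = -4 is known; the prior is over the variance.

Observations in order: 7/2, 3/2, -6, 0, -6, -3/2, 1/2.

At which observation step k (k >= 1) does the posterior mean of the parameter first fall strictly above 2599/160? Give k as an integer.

obs 1: x=7/2 → posterior Inverse-Gamma(3, 235/8)
obs 2: x=3/2 → posterior Inverse-Gamma(7/2, 89/2)
obs 3: x=-6 → posterior Inverse-Gamma(4, 93/2)
obs 4: x=0 → posterior Inverse-Gamma(9/2, 109/2)
obs 5: x=-6 → posterior Inverse-Gamma(5, 113/2)
obs 6: x=-3/2 → posterior Inverse-Gamma(11/2, 477/8)
obs 7: x=1/2 → posterior Inverse-Gamma(6, 279/4)

k = 2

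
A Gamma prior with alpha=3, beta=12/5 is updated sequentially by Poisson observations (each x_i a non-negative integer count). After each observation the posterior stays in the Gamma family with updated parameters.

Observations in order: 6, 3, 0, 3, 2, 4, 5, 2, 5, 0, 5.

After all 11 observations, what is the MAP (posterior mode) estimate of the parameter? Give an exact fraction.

obs 1: x=6 → posterior Gamma(9, 17/5)
obs 2: x=3 → posterior Gamma(12, 22/5)
obs 3: x=0 → posterior Gamma(12, 27/5)
obs 4: x=3 → posterior Gamma(15, 32/5)
obs 5: x=2 → posterior Gamma(17, 37/5)
obs 6: x=4 → posterior Gamma(21, 42/5)
obs 7: x=5 → posterior Gamma(26, 47/5)
obs 8: x=2 → posterior Gamma(28, 52/5)
obs 9: x=5 → posterior Gamma(33, 57/5)
obs 10: x=0 → posterior Gamma(33, 62/5)
obs 11: x=5 → posterior Gamma(38, 67/5)

185/67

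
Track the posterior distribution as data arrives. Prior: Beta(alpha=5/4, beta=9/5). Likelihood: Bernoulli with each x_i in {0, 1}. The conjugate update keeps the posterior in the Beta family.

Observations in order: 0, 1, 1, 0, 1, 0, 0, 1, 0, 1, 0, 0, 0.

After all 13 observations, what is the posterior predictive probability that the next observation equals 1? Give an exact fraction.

obs 1: x=0 → posterior Beta(5/4, 14/5)
obs 2: x=1 → posterior Beta(9/4, 14/5)
obs 3: x=1 → posterior Beta(13/4, 14/5)
obs 4: x=0 → posterior Beta(13/4, 19/5)
obs 5: x=1 → posterior Beta(17/4, 19/5)
obs 6: x=0 → posterior Beta(17/4, 24/5)
obs 7: x=0 → posterior Beta(17/4, 29/5)
obs 8: x=1 → posterior Beta(21/4, 29/5)
obs 9: x=0 → posterior Beta(21/4, 34/5)
obs 10: x=1 → posterior Beta(25/4, 34/5)
obs 11: x=0 → posterior Beta(25/4, 39/5)
obs 12: x=0 → posterior Beta(25/4, 44/5)
obs 13: x=0 → posterior Beta(25/4, 49/5)

125/321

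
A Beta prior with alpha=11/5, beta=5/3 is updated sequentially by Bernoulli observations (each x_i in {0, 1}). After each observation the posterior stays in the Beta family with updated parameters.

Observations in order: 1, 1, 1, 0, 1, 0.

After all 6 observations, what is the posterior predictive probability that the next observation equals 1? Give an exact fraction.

93/148

obs 1: x=1 → posterior Beta(16/5, 5/3)
obs 2: x=1 → posterior Beta(21/5, 5/3)
obs 3: x=1 → posterior Beta(26/5, 5/3)
obs 4: x=0 → posterior Beta(26/5, 8/3)
obs 5: x=1 → posterior Beta(31/5, 8/3)
obs 6: x=0 → posterior Beta(31/5, 11/3)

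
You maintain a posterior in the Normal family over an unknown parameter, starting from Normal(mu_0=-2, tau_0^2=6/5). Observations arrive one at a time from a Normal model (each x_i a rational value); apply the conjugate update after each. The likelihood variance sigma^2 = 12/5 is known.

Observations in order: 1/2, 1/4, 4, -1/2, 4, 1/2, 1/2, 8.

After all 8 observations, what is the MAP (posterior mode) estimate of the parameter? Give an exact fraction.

obs 1: x=1/2 → posterior Normal(-7/6, 4/5)
obs 2: x=1/4 → posterior Normal(-13/16, 3/5)
obs 3: x=4 → posterior Normal(3/20, 12/25)
obs 4: x=-1/2 → posterior Normal(1/24, 2/5)
obs 5: x=4 → posterior Normal(17/28, 12/35)
obs 6: x=1/2 → posterior Normal(19/32, 3/10)
obs 7: x=1/2 → posterior Normal(7/12, 4/15)
obs 8: x=8 → posterior Normal(53/40, 6/25)

53/40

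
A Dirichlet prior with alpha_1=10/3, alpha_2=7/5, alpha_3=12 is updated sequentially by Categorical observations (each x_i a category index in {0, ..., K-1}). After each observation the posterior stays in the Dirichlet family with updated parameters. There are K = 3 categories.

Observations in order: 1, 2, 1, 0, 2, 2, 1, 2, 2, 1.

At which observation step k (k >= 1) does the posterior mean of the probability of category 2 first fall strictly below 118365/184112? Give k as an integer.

obs 1: x=1 → posterior Dirichlet(10/3, 12/5, 12)
obs 2: x=2 → posterior Dirichlet(10/3, 12/5, 13)
obs 3: x=1 → posterior Dirichlet(10/3, 17/5, 13)
obs 4: x=0 → posterior Dirichlet(13/3, 17/5, 13)
obs 5: x=2 → posterior Dirichlet(13/3, 17/5, 14)
obs 6: x=2 → posterior Dirichlet(13/3, 17/5, 15)
obs 7: x=1 → posterior Dirichlet(13/3, 22/5, 15)
obs 8: x=2 → posterior Dirichlet(13/3, 22/5, 16)
obs 9: x=2 → posterior Dirichlet(13/3, 22/5, 17)
obs 10: x=1 → posterior Dirichlet(13/3, 27/5, 17)

k = 4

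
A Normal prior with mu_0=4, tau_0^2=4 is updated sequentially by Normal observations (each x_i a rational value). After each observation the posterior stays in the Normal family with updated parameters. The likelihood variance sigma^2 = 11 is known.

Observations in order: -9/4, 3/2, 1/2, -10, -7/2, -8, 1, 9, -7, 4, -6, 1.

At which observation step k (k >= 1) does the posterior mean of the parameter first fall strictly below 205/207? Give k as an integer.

k = 4

obs 1: x=-9/4 → posterior Normal(7/3, 44/15)
obs 2: x=3/2 → posterior Normal(41/19, 44/19)
obs 3: x=1/2 → posterior Normal(43/23, 44/23)
obs 4: x=-10 → posterior Normal(1/9, 44/27)
obs 5: x=-7/2 → posterior Normal(-11/31, 44/31)
obs 6: x=-8 → posterior Normal(-43/35, 44/35)
obs 7: x=1 → posterior Normal(-1, 44/39)
obs 8: x=9 → posterior Normal(-3/43, 44/43)
obs 9: x=-7 → posterior Normal(-31/47, 44/47)
obs 10: x=4 → posterior Normal(-5/17, 44/51)
obs 11: x=-6 → posterior Normal(-39/55, 4/5)
obs 12: x=1 → posterior Normal(-35/59, 44/59)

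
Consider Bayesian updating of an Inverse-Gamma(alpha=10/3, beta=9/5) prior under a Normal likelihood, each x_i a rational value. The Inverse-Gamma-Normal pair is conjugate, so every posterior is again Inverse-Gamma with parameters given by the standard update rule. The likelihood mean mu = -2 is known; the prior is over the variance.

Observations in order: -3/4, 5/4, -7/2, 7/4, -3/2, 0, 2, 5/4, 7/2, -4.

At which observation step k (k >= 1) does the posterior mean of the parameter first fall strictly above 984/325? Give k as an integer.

k = 4

obs 1: x=-3/4 → posterior Inverse-Gamma(23/6, 413/160)
obs 2: x=5/4 → posterior Inverse-Gamma(13/3, 629/80)
obs 3: x=-7/2 → posterior Inverse-Gamma(29/6, 719/80)
obs 4: x=7/4 → posterior Inverse-Gamma(16/3, 2563/160)
obs 5: x=-3/2 → posterior Inverse-Gamma(35/6, 2583/160)
obs 6: x=0 → posterior Inverse-Gamma(19/3, 2903/160)
obs 7: x=2 → posterior Inverse-Gamma(41/6, 4183/160)
obs 8: x=5/4 → posterior Inverse-Gamma(22/3, 1257/40)
obs 9: x=7/2 → posterior Inverse-Gamma(47/6, 931/20)
obs 10: x=-4 → posterior Inverse-Gamma(25/3, 971/20)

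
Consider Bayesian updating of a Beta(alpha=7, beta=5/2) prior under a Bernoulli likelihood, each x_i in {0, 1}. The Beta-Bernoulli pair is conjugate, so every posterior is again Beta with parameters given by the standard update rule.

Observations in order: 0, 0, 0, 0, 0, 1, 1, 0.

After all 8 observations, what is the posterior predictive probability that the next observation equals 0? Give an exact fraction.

obs 1: x=0 → posterior Beta(7, 7/2)
obs 2: x=0 → posterior Beta(7, 9/2)
obs 3: x=0 → posterior Beta(7, 11/2)
obs 4: x=0 → posterior Beta(7, 13/2)
obs 5: x=0 → posterior Beta(7, 15/2)
obs 6: x=1 → posterior Beta(8, 15/2)
obs 7: x=1 → posterior Beta(9, 15/2)
obs 8: x=0 → posterior Beta(9, 17/2)

17/35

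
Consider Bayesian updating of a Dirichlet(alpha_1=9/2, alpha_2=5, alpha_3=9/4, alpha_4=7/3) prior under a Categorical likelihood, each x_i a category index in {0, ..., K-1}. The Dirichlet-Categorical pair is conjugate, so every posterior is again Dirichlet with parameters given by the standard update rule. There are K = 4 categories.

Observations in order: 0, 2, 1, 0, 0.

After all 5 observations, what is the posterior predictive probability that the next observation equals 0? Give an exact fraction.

obs 1: x=0 → posterior Dirichlet(11/2, 5, 9/4, 7/3)
obs 2: x=2 → posterior Dirichlet(11/2, 5, 13/4, 7/3)
obs 3: x=1 → posterior Dirichlet(11/2, 6, 13/4, 7/3)
obs 4: x=0 → posterior Dirichlet(13/2, 6, 13/4, 7/3)
obs 5: x=0 → posterior Dirichlet(15/2, 6, 13/4, 7/3)

90/229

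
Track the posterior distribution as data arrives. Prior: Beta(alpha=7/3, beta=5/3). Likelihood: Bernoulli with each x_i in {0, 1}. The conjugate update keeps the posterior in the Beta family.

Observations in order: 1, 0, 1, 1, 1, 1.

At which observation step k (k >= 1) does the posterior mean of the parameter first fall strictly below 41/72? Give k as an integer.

obs 1: x=1 → posterior Beta(10/3, 5/3)
obs 2: x=0 → posterior Beta(10/3, 8/3)
obs 3: x=1 → posterior Beta(13/3, 8/3)
obs 4: x=1 → posterior Beta(16/3, 8/3)
obs 5: x=1 → posterior Beta(19/3, 8/3)
obs 6: x=1 → posterior Beta(22/3, 8/3)

k = 2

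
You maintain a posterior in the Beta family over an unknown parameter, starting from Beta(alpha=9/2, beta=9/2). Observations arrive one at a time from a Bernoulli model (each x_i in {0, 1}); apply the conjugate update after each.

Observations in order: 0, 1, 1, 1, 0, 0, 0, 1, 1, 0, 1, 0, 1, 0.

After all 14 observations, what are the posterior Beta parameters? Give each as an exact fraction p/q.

obs 1: x=0 → posterior Beta(9/2, 11/2)
obs 2: x=1 → posterior Beta(11/2, 11/2)
obs 3: x=1 → posterior Beta(13/2, 11/2)
obs 4: x=1 → posterior Beta(15/2, 11/2)
obs 5: x=0 → posterior Beta(15/2, 13/2)
obs 6: x=0 → posterior Beta(15/2, 15/2)
obs 7: x=0 → posterior Beta(15/2, 17/2)
obs 8: x=1 → posterior Beta(17/2, 17/2)
obs 9: x=1 → posterior Beta(19/2, 17/2)
obs 10: x=0 → posterior Beta(19/2, 19/2)
obs 11: x=1 → posterior Beta(21/2, 19/2)
obs 12: x=0 → posterior Beta(21/2, 21/2)
obs 13: x=1 → posterior Beta(23/2, 21/2)
obs 14: x=0 → posterior Beta(23/2, 23/2)

alpha=23/2, beta=23/2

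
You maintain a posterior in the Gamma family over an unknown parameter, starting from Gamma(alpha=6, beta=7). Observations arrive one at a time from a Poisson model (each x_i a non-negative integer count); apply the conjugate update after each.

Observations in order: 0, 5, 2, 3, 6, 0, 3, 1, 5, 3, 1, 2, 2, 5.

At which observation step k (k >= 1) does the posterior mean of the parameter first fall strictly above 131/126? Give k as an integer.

k = 2

obs 1: x=0 → posterior Gamma(6, 8)
obs 2: x=5 → posterior Gamma(11, 9)
obs 3: x=2 → posterior Gamma(13, 10)
obs 4: x=3 → posterior Gamma(16, 11)
obs 5: x=6 → posterior Gamma(22, 12)
obs 6: x=0 → posterior Gamma(22, 13)
obs 7: x=3 → posterior Gamma(25, 14)
obs 8: x=1 → posterior Gamma(26, 15)
obs 9: x=5 → posterior Gamma(31, 16)
obs 10: x=3 → posterior Gamma(34, 17)
obs 11: x=1 → posterior Gamma(35, 18)
obs 12: x=2 → posterior Gamma(37, 19)
obs 13: x=2 → posterior Gamma(39, 20)
obs 14: x=5 → posterior Gamma(44, 21)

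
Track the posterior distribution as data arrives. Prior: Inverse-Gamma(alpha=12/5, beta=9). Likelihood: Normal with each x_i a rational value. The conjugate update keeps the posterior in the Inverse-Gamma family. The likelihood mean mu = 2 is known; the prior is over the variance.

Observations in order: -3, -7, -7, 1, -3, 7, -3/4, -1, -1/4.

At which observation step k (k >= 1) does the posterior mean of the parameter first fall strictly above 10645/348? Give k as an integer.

k = 3

obs 1: x=-3 → posterior Inverse-Gamma(29/10, 43/2)
obs 2: x=-7 → posterior Inverse-Gamma(17/5, 62)
obs 3: x=-7 → posterior Inverse-Gamma(39/10, 205/2)
obs 4: x=1 → posterior Inverse-Gamma(22/5, 103)
obs 5: x=-3 → posterior Inverse-Gamma(49/10, 231/2)
obs 6: x=7 → posterior Inverse-Gamma(27/5, 128)
obs 7: x=-3/4 → posterior Inverse-Gamma(59/10, 4217/32)
obs 8: x=-1 → posterior Inverse-Gamma(32/5, 4361/32)
obs 9: x=-1/4 → posterior Inverse-Gamma(69/10, 2221/16)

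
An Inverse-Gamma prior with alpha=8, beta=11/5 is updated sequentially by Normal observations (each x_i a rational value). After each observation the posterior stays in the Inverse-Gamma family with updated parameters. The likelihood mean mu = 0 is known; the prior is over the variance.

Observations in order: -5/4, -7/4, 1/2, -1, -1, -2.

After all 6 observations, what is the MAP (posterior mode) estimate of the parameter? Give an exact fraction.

obs 1: x=-5/4 → posterior Inverse-Gamma(17/2, 477/160)
obs 2: x=-7/4 → posterior Inverse-Gamma(9, 361/80)
obs 3: x=1/2 → posterior Inverse-Gamma(19/2, 371/80)
obs 4: x=-1 → posterior Inverse-Gamma(10, 411/80)
obs 5: x=-1 → posterior Inverse-Gamma(21/2, 451/80)
obs 6: x=-2 → posterior Inverse-Gamma(11, 611/80)

611/960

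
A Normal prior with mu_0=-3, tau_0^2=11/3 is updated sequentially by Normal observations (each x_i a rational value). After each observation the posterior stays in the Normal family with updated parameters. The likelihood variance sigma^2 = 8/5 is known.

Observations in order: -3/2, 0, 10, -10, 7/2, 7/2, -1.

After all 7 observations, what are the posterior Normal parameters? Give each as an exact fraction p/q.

obs 1: x=-3/2 → posterior Normal(-309/158, 88/79)
obs 2: x=0 → posterior Normal(-309/268, 44/67)
obs 3: x=10 → posterior Normal(113/54, 88/189)
obs 4: x=-10 → posterior Normal(-309/488, 22/61)
obs 5: x=7/2 → posterior Normal(38/299, 88/299)
obs 6: x=7/2 → posterior Normal(461/708, 44/177)
obs 7: x=-1 → posterior Normal(351/818, 88/409)

mu_0=351/818, tau_0^2=88/409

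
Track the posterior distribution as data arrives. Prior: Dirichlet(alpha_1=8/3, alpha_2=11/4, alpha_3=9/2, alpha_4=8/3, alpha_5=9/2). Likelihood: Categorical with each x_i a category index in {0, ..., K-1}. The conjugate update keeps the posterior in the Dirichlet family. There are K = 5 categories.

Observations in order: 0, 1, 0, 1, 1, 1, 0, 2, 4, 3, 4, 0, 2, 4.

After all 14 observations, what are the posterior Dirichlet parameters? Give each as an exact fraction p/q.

alpha_1=20/3, alpha_2=27/4, alpha_3=13/2, alpha_4=11/3, alpha_5=15/2

obs 1: x=0 → posterior Dirichlet(11/3, 11/4, 9/2, 8/3, 9/2)
obs 2: x=1 → posterior Dirichlet(11/3, 15/4, 9/2, 8/3, 9/2)
obs 3: x=0 → posterior Dirichlet(14/3, 15/4, 9/2, 8/3, 9/2)
obs 4: x=1 → posterior Dirichlet(14/3, 19/4, 9/2, 8/3, 9/2)
obs 5: x=1 → posterior Dirichlet(14/3, 23/4, 9/2, 8/3, 9/2)
obs 6: x=1 → posterior Dirichlet(14/3, 27/4, 9/2, 8/3, 9/2)
obs 7: x=0 → posterior Dirichlet(17/3, 27/4, 9/2, 8/3, 9/2)
obs 8: x=2 → posterior Dirichlet(17/3, 27/4, 11/2, 8/3, 9/2)
obs 9: x=4 → posterior Dirichlet(17/3, 27/4, 11/2, 8/3, 11/2)
obs 10: x=3 → posterior Dirichlet(17/3, 27/4, 11/2, 11/3, 11/2)
obs 11: x=4 → posterior Dirichlet(17/3, 27/4, 11/2, 11/3, 13/2)
obs 12: x=0 → posterior Dirichlet(20/3, 27/4, 11/2, 11/3, 13/2)
obs 13: x=2 → posterior Dirichlet(20/3, 27/4, 13/2, 11/3, 13/2)
obs 14: x=4 → posterior Dirichlet(20/3, 27/4, 13/2, 11/3, 15/2)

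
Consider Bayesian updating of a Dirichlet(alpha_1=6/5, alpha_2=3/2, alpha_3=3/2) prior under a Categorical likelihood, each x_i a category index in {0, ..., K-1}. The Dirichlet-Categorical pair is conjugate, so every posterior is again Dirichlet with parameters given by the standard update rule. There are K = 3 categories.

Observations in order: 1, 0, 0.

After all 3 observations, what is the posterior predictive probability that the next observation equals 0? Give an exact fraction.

obs 1: x=1 → posterior Dirichlet(6/5, 5/2, 3/2)
obs 2: x=0 → posterior Dirichlet(11/5, 5/2, 3/2)
obs 3: x=0 → posterior Dirichlet(16/5, 5/2, 3/2)

4/9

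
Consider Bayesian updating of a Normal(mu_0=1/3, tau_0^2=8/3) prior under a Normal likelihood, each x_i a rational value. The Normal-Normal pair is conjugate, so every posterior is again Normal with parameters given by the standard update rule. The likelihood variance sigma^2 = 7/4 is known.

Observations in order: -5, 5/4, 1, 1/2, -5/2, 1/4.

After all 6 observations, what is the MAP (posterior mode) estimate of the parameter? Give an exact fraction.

obs 1: x=-5 → posterior Normal(-153/53, 56/53)
obs 2: x=5/4 → posterior Normal(-113/85, 56/85)
obs 3: x=1 → posterior Normal(-9/13, 56/117)
obs 4: x=1/2 → posterior Normal(-65/149, 56/149)
obs 5: x=-5/2 → posterior Normal(-145/181, 56/181)
obs 6: x=1/4 → posterior Normal(-137/213, 56/213)

-137/213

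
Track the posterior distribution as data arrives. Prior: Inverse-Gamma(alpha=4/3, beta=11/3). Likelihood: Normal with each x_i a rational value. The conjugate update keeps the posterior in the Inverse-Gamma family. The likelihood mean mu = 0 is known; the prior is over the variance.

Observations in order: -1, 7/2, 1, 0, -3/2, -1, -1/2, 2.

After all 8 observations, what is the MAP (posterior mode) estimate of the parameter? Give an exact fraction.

349/152

obs 1: x=-1 → posterior Inverse-Gamma(11/6, 25/6)
obs 2: x=7/2 → posterior Inverse-Gamma(7/3, 247/24)
obs 3: x=1 → posterior Inverse-Gamma(17/6, 259/24)
obs 4: x=0 → posterior Inverse-Gamma(10/3, 259/24)
obs 5: x=-3/2 → posterior Inverse-Gamma(23/6, 143/12)
obs 6: x=-1 → posterior Inverse-Gamma(13/3, 149/12)
obs 7: x=-1/2 → posterior Inverse-Gamma(29/6, 301/24)
obs 8: x=2 → posterior Inverse-Gamma(16/3, 349/24)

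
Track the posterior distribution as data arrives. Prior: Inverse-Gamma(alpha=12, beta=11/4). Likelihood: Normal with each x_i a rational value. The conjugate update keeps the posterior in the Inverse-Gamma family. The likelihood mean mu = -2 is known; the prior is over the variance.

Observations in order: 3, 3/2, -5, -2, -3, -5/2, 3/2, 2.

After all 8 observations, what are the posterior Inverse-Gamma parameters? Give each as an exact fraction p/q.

alpha=16, beta=325/8

obs 1: x=3 → posterior Inverse-Gamma(25/2, 61/4)
obs 2: x=3/2 → posterior Inverse-Gamma(13, 171/8)
obs 3: x=-5 → posterior Inverse-Gamma(27/2, 207/8)
obs 4: x=-2 → posterior Inverse-Gamma(14, 207/8)
obs 5: x=-3 → posterior Inverse-Gamma(29/2, 211/8)
obs 6: x=-5/2 → posterior Inverse-Gamma(15, 53/2)
obs 7: x=3/2 → posterior Inverse-Gamma(31/2, 261/8)
obs 8: x=2 → posterior Inverse-Gamma(16, 325/8)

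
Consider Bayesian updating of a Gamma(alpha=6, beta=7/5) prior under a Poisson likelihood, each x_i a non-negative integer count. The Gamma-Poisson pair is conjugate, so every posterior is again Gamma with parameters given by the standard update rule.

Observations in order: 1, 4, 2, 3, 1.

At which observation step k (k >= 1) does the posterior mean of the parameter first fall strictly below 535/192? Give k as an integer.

obs 1: x=1 → posterior Gamma(7, 12/5)
obs 2: x=4 → posterior Gamma(11, 17/5)
obs 3: x=2 → posterior Gamma(13, 22/5)
obs 4: x=3 → posterior Gamma(16, 27/5)
obs 5: x=1 → posterior Gamma(17, 32/5)

k = 5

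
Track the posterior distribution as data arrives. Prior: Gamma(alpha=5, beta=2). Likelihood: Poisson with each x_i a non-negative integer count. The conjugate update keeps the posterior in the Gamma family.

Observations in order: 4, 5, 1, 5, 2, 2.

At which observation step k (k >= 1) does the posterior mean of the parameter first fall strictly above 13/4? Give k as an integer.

obs 1: x=4 → posterior Gamma(9, 3)
obs 2: x=5 → posterior Gamma(14, 4)
obs 3: x=1 → posterior Gamma(15, 5)
obs 4: x=5 → posterior Gamma(20, 6)
obs 5: x=2 → posterior Gamma(22, 7)
obs 6: x=2 → posterior Gamma(24, 8)

k = 2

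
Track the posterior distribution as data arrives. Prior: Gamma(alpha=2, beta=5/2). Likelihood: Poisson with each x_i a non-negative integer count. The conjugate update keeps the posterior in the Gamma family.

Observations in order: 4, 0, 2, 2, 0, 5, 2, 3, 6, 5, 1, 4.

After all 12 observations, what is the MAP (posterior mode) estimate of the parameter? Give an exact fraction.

70/29

obs 1: x=4 → posterior Gamma(6, 7/2)
obs 2: x=0 → posterior Gamma(6, 9/2)
obs 3: x=2 → posterior Gamma(8, 11/2)
obs 4: x=2 → posterior Gamma(10, 13/2)
obs 5: x=0 → posterior Gamma(10, 15/2)
obs 6: x=5 → posterior Gamma(15, 17/2)
obs 7: x=2 → posterior Gamma(17, 19/2)
obs 8: x=3 → posterior Gamma(20, 21/2)
obs 9: x=6 → posterior Gamma(26, 23/2)
obs 10: x=5 → posterior Gamma(31, 25/2)
obs 11: x=1 → posterior Gamma(32, 27/2)
obs 12: x=4 → posterior Gamma(36, 29/2)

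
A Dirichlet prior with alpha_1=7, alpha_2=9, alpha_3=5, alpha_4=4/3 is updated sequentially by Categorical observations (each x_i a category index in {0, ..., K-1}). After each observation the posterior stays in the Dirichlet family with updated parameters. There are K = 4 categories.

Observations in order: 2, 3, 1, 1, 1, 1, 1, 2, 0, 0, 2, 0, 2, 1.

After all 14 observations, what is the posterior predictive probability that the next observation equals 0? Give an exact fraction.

30/109

obs 1: x=2 → posterior Dirichlet(7, 9, 6, 4/3)
obs 2: x=3 → posterior Dirichlet(7, 9, 6, 7/3)
obs 3: x=1 → posterior Dirichlet(7, 10, 6, 7/3)
obs 4: x=1 → posterior Dirichlet(7, 11, 6, 7/3)
obs 5: x=1 → posterior Dirichlet(7, 12, 6, 7/3)
obs 6: x=1 → posterior Dirichlet(7, 13, 6, 7/3)
obs 7: x=1 → posterior Dirichlet(7, 14, 6, 7/3)
obs 8: x=2 → posterior Dirichlet(7, 14, 7, 7/3)
obs 9: x=0 → posterior Dirichlet(8, 14, 7, 7/3)
obs 10: x=0 → posterior Dirichlet(9, 14, 7, 7/3)
obs 11: x=2 → posterior Dirichlet(9, 14, 8, 7/3)
obs 12: x=0 → posterior Dirichlet(10, 14, 8, 7/3)
obs 13: x=2 → posterior Dirichlet(10, 14, 9, 7/3)
obs 14: x=1 → posterior Dirichlet(10, 15, 9, 7/3)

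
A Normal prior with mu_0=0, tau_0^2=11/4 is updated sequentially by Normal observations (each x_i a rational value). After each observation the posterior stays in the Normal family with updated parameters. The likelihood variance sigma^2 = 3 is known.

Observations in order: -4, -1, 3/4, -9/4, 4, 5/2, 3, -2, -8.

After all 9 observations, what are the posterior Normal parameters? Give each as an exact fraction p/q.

obs 1: x=-4 → posterior Normal(-44/23, 33/23)
obs 2: x=-1 → posterior Normal(-55/34, 33/34)
obs 3: x=3/4 → posterior Normal(-187/180, 11/15)
obs 4: x=-9/4 → posterior Normal(-143/112, 33/56)
obs 5: x=4 → posterior Normal(-55/134, 33/67)
obs 6: x=5/2 → posterior Normal(0, 11/26)
obs 7: x=3 → posterior Normal(33/89, 33/89)
obs 8: x=-2 → posterior Normal(11/100, 33/100)
obs 9: x=-8 → posterior Normal(-77/111, 11/37)

mu_0=-77/111, tau_0^2=11/37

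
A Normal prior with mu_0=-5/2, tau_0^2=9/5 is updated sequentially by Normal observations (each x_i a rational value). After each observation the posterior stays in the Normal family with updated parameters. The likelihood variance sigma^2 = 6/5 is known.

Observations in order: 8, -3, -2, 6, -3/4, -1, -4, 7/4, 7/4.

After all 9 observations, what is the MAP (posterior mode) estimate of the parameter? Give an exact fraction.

61/116

obs 1: x=8 → posterior Normal(19/5, 18/25)
obs 2: x=-3 → posterior Normal(5/4, 9/20)
obs 3: x=-2 → posterior Normal(4/11, 18/55)
obs 4: x=6 → posterior Normal(11/7, 9/35)
obs 5: x=-3/4 → posterior Normal(79/68, 18/85)
obs 6: x=-1 → posterior Normal(67/80, 9/50)
obs 7: x=-4 → posterior Normal(19/92, 18/115)
obs 8: x=7/4 → posterior Normal(5/13, 9/65)
obs 9: x=7/4 → posterior Normal(61/116, 18/145)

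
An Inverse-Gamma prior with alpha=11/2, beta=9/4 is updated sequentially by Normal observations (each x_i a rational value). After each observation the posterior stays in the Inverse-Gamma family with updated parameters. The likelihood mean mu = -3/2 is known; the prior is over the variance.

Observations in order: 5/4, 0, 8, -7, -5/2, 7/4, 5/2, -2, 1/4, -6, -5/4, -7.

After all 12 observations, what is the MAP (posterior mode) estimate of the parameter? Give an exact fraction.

obs 1: x=5/4 → posterior Inverse-Gamma(6, 193/32)
obs 2: x=0 → posterior Inverse-Gamma(13/2, 229/32)
obs 3: x=8 → posterior Inverse-Gamma(7, 1673/32)
obs 4: x=-7 → posterior Inverse-Gamma(15/2, 2157/32)
obs 5: x=-5/2 → posterior Inverse-Gamma(8, 2173/32)
obs 6: x=7/4 → posterior Inverse-Gamma(17/2, 1171/16)
obs 7: x=5/2 → posterior Inverse-Gamma(9, 1299/16)
obs 8: x=-2 → posterior Inverse-Gamma(19/2, 1301/16)
obs 9: x=1/4 → posterior Inverse-Gamma(10, 2651/32)
obs 10: x=-6 → posterior Inverse-Gamma(21/2, 2975/32)
obs 11: x=-5/4 → posterior Inverse-Gamma(11, 93)
obs 12: x=-7 → posterior Inverse-Gamma(23/2, 865/8)

173/20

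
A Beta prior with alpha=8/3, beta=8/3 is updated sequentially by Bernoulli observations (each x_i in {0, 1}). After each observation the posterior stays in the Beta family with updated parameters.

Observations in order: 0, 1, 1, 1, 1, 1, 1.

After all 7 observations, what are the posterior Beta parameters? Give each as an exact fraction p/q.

obs 1: x=0 → posterior Beta(8/3, 11/3)
obs 2: x=1 → posterior Beta(11/3, 11/3)
obs 3: x=1 → posterior Beta(14/3, 11/3)
obs 4: x=1 → posterior Beta(17/3, 11/3)
obs 5: x=1 → posterior Beta(20/3, 11/3)
obs 6: x=1 → posterior Beta(23/3, 11/3)
obs 7: x=1 → posterior Beta(26/3, 11/3)

alpha=26/3, beta=11/3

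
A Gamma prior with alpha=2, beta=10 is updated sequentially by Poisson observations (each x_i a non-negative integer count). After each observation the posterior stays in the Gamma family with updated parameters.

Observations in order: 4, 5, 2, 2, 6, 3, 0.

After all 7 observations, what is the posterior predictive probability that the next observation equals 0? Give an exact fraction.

339448671314611904643504117121/1338258845052394702439737982976

obs 1: x=4 → posterior Gamma(6, 11)
obs 2: x=5 → posterior Gamma(11, 12)
obs 3: x=2 → posterior Gamma(13, 13)
obs 4: x=2 → posterior Gamma(15, 14)
obs 5: x=6 → posterior Gamma(21, 15)
obs 6: x=3 → posterior Gamma(24, 16)
obs 7: x=0 → posterior Gamma(24, 17)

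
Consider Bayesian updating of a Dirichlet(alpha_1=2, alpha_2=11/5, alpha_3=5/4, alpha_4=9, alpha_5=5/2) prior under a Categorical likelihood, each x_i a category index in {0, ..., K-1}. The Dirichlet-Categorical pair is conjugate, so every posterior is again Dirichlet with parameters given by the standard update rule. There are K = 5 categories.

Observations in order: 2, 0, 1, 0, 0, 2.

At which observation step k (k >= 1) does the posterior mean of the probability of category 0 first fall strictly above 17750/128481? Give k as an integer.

obs 1: x=2 → posterior Dirichlet(2, 11/5, 9/4, 9, 5/2)
obs 2: x=0 → posterior Dirichlet(3, 11/5, 9/4, 9, 5/2)
obs 3: x=1 → posterior Dirichlet(3, 16/5, 9/4, 9, 5/2)
obs 4: x=0 → posterior Dirichlet(4, 16/5, 9/4, 9, 5/2)
obs 5: x=0 → posterior Dirichlet(5, 16/5, 9/4, 9, 5/2)
obs 6: x=2 → posterior Dirichlet(5, 16/5, 13/4, 9, 5/2)

k = 2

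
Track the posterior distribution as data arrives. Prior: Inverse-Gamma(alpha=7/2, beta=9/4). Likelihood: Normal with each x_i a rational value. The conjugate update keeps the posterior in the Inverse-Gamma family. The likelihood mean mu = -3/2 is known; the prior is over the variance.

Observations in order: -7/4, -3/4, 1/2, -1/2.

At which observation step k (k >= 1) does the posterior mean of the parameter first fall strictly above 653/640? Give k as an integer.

k = 3

obs 1: x=-7/4 → posterior Inverse-Gamma(4, 73/32)
obs 2: x=-3/4 → posterior Inverse-Gamma(9/2, 41/16)
obs 3: x=1/2 → posterior Inverse-Gamma(5, 73/16)
obs 4: x=-1/2 → posterior Inverse-Gamma(11/2, 81/16)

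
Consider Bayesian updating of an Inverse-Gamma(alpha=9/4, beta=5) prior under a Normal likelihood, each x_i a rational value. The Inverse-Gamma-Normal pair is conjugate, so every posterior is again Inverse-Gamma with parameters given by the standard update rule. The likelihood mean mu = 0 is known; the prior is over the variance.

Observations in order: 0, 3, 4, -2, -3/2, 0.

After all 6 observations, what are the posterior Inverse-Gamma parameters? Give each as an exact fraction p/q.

obs 1: x=0 → posterior Inverse-Gamma(11/4, 5)
obs 2: x=3 → posterior Inverse-Gamma(13/4, 19/2)
obs 3: x=4 → posterior Inverse-Gamma(15/4, 35/2)
obs 4: x=-2 → posterior Inverse-Gamma(17/4, 39/2)
obs 5: x=-3/2 → posterior Inverse-Gamma(19/4, 165/8)
obs 6: x=0 → posterior Inverse-Gamma(21/4, 165/8)

alpha=21/4, beta=165/8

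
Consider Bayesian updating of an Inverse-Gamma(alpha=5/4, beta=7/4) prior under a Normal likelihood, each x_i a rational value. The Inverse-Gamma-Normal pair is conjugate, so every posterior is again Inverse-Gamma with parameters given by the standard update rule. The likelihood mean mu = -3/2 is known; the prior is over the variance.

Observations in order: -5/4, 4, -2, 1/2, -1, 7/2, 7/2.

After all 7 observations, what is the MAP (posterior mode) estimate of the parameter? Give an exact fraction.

1413/184

obs 1: x=-5/4 → posterior Inverse-Gamma(7/4, 57/32)
obs 2: x=4 → posterior Inverse-Gamma(9/4, 541/32)
obs 3: x=-2 → posterior Inverse-Gamma(11/4, 545/32)
obs 4: x=1/2 → posterior Inverse-Gamma(13/4, 609/32)
obs 5: x=-1 → posterior Inverse-Gamma(15/4, 613/32)
obs 6: x=7/2 → posterior Inverse-Gamma(17/4, 1013/32)
obs 7: x=7/2 → posterior Inverse-Gamma(19/4, 1413/32)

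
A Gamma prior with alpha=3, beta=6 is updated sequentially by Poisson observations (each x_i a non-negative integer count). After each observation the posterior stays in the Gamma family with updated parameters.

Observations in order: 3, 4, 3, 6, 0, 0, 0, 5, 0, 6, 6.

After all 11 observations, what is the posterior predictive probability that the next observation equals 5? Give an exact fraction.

1807423176612433332454090657213026022686729222259/40629381657258148727904080553671019112763536441344

obs 1: x=3 → posterior Gamma(6, 7)
obs 2: x=4 → posterior Gamma(10, 8)
obs 3: x=3 → posterior Gamma(13, 9)
obs 4: x=6 → posterior Gamma(19, 10)
obs 5: x=0 → posterior Gamma(19, 11)
obs 6: x=0 → posterior Gamma(19, 12)
obs 7: x=0 → posterior Gamma(19, 13)
obs 8: x=5 → posterior Gamma(24, 14)
obs 9: x=0 → posterior Gamma(24, 15)
obs 10: x=6 → posterior Gamma(30, 16)
obs 11: x=6 → posterior Gamma(36, 17)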